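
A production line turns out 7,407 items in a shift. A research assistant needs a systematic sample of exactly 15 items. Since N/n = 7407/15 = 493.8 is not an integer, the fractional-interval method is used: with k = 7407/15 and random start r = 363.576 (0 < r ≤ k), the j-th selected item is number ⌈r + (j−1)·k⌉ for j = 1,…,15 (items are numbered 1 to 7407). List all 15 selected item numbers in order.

364, 858, 1352, 1845, 2339, 2833, 3327, 3821, 4314, 4808, 5302, 5796, 6290, 6783, 7277

j=1: r + 0k = 363.576 → ⌈·⌉ = 364
j=2: r + 1k = 857.376 → ⌈·⌉ = 858
j=3: r + 2k = 1351.176 → ⌈·⌉ = 1352
j=4: r + 3k = 1844.976 → ⌈·⌉ = 1845
j=5: r + 4k = 2338.776 → ⌈·⌉ = 2339
j=6: r + 5k = 2832.576 → ⌈·⌉ = 2833
j=7: r + 6k = 3326.376 → ⌈·⌉ = 3327
j=8: r + 7k = 3820.176 → ⌈·⌉ = 3821
j=9: r + 8k = 4313.976 → ⌈·⌉ = 4314
j=10: r + 9k = 4807.776 → ⌈·⌉ = 4808
j=11: r + 10k = 5301.576 → ⌈·⌉ = 5302
j=12: r + 11k = 5795.376 → ⌈·⌉ = 5796
j=13: r + 12k = 6289.176 → ⌈·⌉ = 6290
j=14: r + 13k = 6782.976 → ⌈·⌉ = 6783
j=15: r + 14k = 7276.776 → ⌈·⌉ = 7277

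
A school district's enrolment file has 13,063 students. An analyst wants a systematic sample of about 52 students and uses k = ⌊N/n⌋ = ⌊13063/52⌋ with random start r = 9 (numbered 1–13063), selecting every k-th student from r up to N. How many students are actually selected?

k = ⌊13063/52⌋ = 251
Achieved size = ⌊(13063 − 9)/251⌋ + 1 = ⌊13054/251⌋ + 1 = 52 + 1 = 53
(last selection: 9 + 52×251 = 13061 ≤ 13063; next would be 13312 > 13063)

53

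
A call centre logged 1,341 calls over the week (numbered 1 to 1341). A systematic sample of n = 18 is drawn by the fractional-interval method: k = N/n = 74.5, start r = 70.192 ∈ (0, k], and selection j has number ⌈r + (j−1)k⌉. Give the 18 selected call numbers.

j=1: r + 0k = 70.192 → ⌈·⌉ = 71
j=2: r + 1k = 144.692 → ⌈·⌉ = 145
j=3: r + 2k = 219.192 → ⌈·⌉ = 220
j=4: r + 3k = 293.692 → ⌈·⌉ = 294
j=5: r + 4k = 368.192 → ⌈·⌉ = 369
j=6: r + 5k = 442.692 → ⌈·⌉ = 443
j=7: r + 6k = 517.192 → ⌈·⌉ = 518
j=8: r + 7k = 591.692 → ⌈·⌉ = 592
j=9: r + 8k = 666.192 → ⌈·⌉ = 667
j=10: r + 9k = 740.692 → ⌈·⌉ = 741
j=11: r + 10k = 815.192 → ⌈·⌉ = 816
j=12: r + 11k = 889.692 → ⌈·⌉ = 890
j=13: r + 12k = 964.192 → ⌈·⌉ = 965
j=14: r + 13k = 1038.692 → ⌈·⌉ = 1039
j=15: r + 14k = 1113.192 → ⌈·⌉ = 1114
j=16: r + 15k = 1187.692 → ⌈·⌉ = 1188
j=17: r + 16k = 1262.192 → ⌈·⌉ = 1263
j=18: r + 17k = 1336.692 → ⌈·⌉ = 1337

71, 145, 220, 294, 369, 443, 518, 592, 667, 741, 816, 890, 965, 1039, 1114, 1188, 1263, 1337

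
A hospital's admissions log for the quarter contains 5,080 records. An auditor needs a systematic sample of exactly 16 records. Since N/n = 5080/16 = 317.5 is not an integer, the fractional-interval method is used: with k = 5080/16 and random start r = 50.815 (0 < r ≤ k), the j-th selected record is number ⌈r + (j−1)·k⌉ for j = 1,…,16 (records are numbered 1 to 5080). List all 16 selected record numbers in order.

51, 369, 686, 1004, 1321, 1639, 1956, 2274, 2591, 2909, 3226, 3544, 3861, 4179, 4496, 4814

j=1: r + 0k = 50.815 → ⌈·⌉ = 51
j=2: r + 1k = 368.315 → ⌈·⌉ = 369
j=3: r + 2k = 685.815 → ⌈·⌉ = 686
j=4: r + 3k = 1003.315 → ⌈·⌉ = 1004
j=5: r + 4k = 1320.815 → ⌈·⌉ = 1321
j=6: r + 5k = 1638.315 → ⌈·⌉ = 1639
j=7: r + 6k = 1955.815 → ⌈·⌉ = 1956
j=8: r + 7k = 2273.315 → ⌈·⌉ = 2274
j=9: r + 8k = 2590.815 → ⌈·⌉ = 2591
j=10: r + 9k = 2908.315 → ⌈·⌉ = 2909
j=11: r + 10k = 3225.815 → ⌈·⌉ = 3226
j=12: r + 11k = 3543.315 → ⌈·⌉ = 3544
j=13: r + 12k = 3860.815 → ⌈·⌉ = 3861
j=14: r + 13k = 4178.315 → ⌈·⌉ = 4179
j=15: r + 14k = 4495.815 → ⌈·⌉ = 4496
j=16: r + 15k = 4813.315 → ⌈·⌉ = 4814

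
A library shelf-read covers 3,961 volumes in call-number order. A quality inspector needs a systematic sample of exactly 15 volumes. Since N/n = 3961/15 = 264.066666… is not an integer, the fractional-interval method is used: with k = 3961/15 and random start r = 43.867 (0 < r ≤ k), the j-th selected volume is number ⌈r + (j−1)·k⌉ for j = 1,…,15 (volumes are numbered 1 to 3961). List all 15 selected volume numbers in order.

j=1: r + 0k = 43.867 → ⌈·⌉ = 44
j=2: r + 1k = 307.933666… → ⌈·⌉ = 308
j=3: r + 2k = 572.000333… → ⌈·⌉ = 573
j=4: r + 3k = 836.067 → ⌈·⌉ = 837
j=5: r + 4k = 1100.133666… → ⌈·⌉ = 1101
j=6: r + 5k = 1364.200333… → ⌈·⌉ = 1365
j=7: r + 6k = 1628.267 → ⌈·⌉ = 1629
j=8: r + 7k = 1892.333666… → ⌈·⌉ = 1893
j=9: r + 8k = 2156.400333… → ⌈·⌉ = 2157
j=10: r + 9k = 2420.467 → ⌈·⌉ = 2421
j=11: r + 10k = 2684.533666… → ⌈·⌉ = 2685
j=12: r + 11k = 2948.600333… → ⌈·⌉ = 2949
j=13: r + 12k = 3212.667 → ⌈·⌉ = 3213
j=14: r + 13k = 3476.733666… → ⌈·⌉ = 3477
j=15: r + 14k = 3740.800333… → ⌈·⌉ = 3741

44, 308, 573, 837, 1101, 1365, 1629, 1893, 2157, 2421, 2685, 2949, 3213, 3477, 3741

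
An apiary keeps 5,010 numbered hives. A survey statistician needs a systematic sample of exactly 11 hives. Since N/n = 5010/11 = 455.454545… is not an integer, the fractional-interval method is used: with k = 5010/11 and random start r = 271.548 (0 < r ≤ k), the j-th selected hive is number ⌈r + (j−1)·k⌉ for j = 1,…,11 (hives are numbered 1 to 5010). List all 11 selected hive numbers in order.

272, 728, 1183, 1638, 2094, 2549, 3005, 3460, 3916, 4371, 4827

j=1: r + 0k = 271.548 → ⌈·⌉ = 272
j=2: r + 1k = 727.002545… → ⌈·⌉ = 728
j=3: r + 2k = 1182.457090… → ⌈·⌉ = 1183
j=4: r + 3k = 1637.911636… → ⌈·⌉ = 1638
j=5: r + 4k = 2093.366181… → ⌈·⌉ = 2094
j=6: r + 5k = 2548.820727… → ⌈·⌉ = 2549
j=7: r + 6k = 3004.275272… → ⌈·⌉ = 3005
j=8: r + 7k = 3459.729818… → ⌈·⌉ = 3460
j=9: r + 8k = 3915.184363… → ⌈·⌉ = 3916
j=10: r + 9k = 4370.638909… → ⌈·⌉ = 4371
j=11: r + 10k = 4826.093454… → ⌈·⌉ = 4827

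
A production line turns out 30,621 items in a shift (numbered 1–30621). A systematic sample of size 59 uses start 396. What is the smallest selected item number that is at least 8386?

8700

k = 30621/59 = 519
Steps past start: ⌈(8386 − 396)/519⌉ = ⌈7990/519⌉ = 16
Selected item: 396 + 16×519 = 8700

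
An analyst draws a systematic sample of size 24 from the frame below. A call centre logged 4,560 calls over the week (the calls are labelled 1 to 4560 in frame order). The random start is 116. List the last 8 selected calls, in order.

3156, 3346, 3536, 3726, 3916, 4106, 4296, 4486

k = N/n = 4560/24 = 190
17th selection = 116 + 16×190 = 3156
18th: 3156 + 190 = 3346
19th: 3346 + 190 = 3536
20th: 3536 + 190 = 3726
21st: 3726 + 190 = 3916
22nd: 3916 + 190 = 4106
23rd: 4106 + 190 = 4296
24th: 4296 + 190 = 4486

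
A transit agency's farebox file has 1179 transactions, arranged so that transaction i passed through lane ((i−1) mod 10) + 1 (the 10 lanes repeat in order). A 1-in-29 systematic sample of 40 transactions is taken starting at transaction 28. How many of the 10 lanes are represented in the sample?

10

Consecutive selections differ by k = 29, so their lane numbers differ by 29 mod 10 = 9.
gcd(29, 10) = 1, so the sample visits 10/1 = 10 distinct residues mod 10.
Start 28 is lane 8; the lanes hit are 1, 2, 3, 4, 5, 6, 7, 8, 9, 10.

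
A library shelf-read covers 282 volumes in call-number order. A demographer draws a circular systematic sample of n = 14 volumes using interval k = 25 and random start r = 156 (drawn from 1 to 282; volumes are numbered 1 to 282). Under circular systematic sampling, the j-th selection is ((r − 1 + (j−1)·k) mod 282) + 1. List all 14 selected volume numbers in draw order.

Selection 1: 156
Selection 2: 156 + 25 = 181
Selection 3: 181 + 25 = 206
Selection 4: 206 + 25 = 231
Selection 5: 231 + 25 = 256
Selection 6: 256 + 25 = 281
Selection 7: 281 + 25 = 306 → 306 − 282 = 24
Selection 8: 24 + 25 = 49
Selection 9: 49 + 25 = 74
Selection 10: 74 + 25 = 99
Selection 11: 99 + 25 = 124
Selection 12: 124 + 25 = 149
Selection 13: 149 + 25 = 174
Selection 14: 174 + 25 = 199

156, 181, 206, 231, 256, 281, 24, 49, 74, 99, 124, 149, 174, 199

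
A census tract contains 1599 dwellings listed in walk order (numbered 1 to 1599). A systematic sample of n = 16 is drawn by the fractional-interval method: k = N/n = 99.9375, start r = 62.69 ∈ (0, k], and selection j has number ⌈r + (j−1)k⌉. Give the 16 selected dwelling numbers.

j=1: r + 0k = 62.69 → ⌈·⌉ = 63
j=2: r + 1k = 162.6275 → ⌈·⌉ = 163
j=3: r + 2k = 262.565 → ⌈·⌉ = 263
j=4: r + 3k = 362.5025 → ⌈·⌉ = 363
j=5: r + 4k = 462.44 → ⌈·⌉ = 463
j=6: r + 5k = 562.3775 → ⌈·⌉ = 563
j=7: r + 6k = 662.315 → ⌈·⌉ = 663
j=8: r + 7k = 762.2525 → ⌈·⌉ = 763
j=9: r + 8k = 862.19 → ⌈·⌉ = 863
j=10: r + 9k = 962.1275 → ⌈·⌉ = 963
j=11: r + 10k = 1062.065 → ⌈·⌉ = 1063
j=12: r + 11k = 1162.0025 → ⌈·⌉ = 1163
j=13: r + 12k = 1261.94 → ⌈·⌉ = 1262
j=14: r + 13k = 1361.8775 → ⌈·⌉ = 1362
j=15: r + 14k = 1461.815 → ⌈·⌉ = 1462
j=16: r + 15k = 1561.7525 → ⌈·⌉ = 1562

63, 163, 263, 363, 463, 563, 663, 763, 863, 963, 1063, 1163, 1262, 1362, 1462, 1562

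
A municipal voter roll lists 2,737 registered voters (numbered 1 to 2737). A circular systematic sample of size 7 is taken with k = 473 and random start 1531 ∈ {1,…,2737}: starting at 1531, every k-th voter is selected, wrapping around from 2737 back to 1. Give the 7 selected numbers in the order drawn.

Selection 1: 1531
Selection 2: 1531 + 473 = 2004
Selection 3: 2004 + 473 = 2477
Selection 4: 2477 + 473 = 2950 → 2950 − 2737 = 213
Selection 5: 213 + 473 = 686
Selection 6: 686 + 473 = 1159
Selection 7: 1159 + 473 = 1632

1531, 2004, 2477, 213, 686, 1159, 1632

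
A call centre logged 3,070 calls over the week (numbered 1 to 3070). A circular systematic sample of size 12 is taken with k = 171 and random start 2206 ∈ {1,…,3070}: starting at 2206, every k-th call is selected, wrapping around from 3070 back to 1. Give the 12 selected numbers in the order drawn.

2206, 2377, 2548, 2719, 2890, 3061, 162, 333, 504, 675, 846, 1017

Selection 1: 2206
Selection 2: 2206 + 171 = 2377
Selection 3: 2377 + 171 = 2548
Selection 4: 2548 + 171 = 2719
Selection 5: 2719 + 171 = 2890
Selection 6: 2890 + 171 = 3061
Selection 7: 3061 + 171 = 3232 → 3232 − 3070 = 162
Selection 8: 162 + 171 = 333
Selection 9: 333 + 171 = 504
Selection 10: 504 + 171 = 675
Selection 11: 675 + 171 = 846
Selection 12: 846 + 171 = 1017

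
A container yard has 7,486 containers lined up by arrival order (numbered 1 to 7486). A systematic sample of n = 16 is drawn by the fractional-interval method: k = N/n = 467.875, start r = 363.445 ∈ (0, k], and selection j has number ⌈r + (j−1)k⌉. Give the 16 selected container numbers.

364, 832, 1300, 1768, 2235, 2703, 3171, 3639, 4107, 4575, 5043, 5511, 5978, 6446, 6914, 7382

j=1: r + 0k = 363.445 → ⌈·⌉ = 364
j=2: r + 1k = 831.32 → ⌈·⌉ = 832
j=3: r + 2k = 1299.195 → ⌈·⌉ = 1300
j=4: r + 3k = 1767.07 → ⌈·⌉ = 1768
j=5: r + 4k = 2234.945 → ⌈·⌉ = 2235
j=6: r + 5k = 2702.82 → ⌈·⌉ = 2703
j=7: r + 6k = 3170.695 → ⌈·⌉ = 3171
j=8: r + 7k = 3638.57 → ⌈·⌉ = 3639
j=9: r + 8k = 4106.445 → ⌈·⌉ = 4107
j=10: r + 9k = 4574.32 → ⌈·⌉ = 4575
j=11: r + 10k = 5042.195 → ⌈·⌉ = 5043
j=12: r + 11k = 5510.07 → ⌈·⌉ = 5511
j=13: r + 12k = 5977.945 → ⌈·⌉ = 5978
j=14: r + 13k = 6445.82 → ⌈·⌉ = 6446
j=15: r + 14k = 6913.695 → ⌈·⌉ = 6914
j=16: r + 15k = 7381.57 → ⌈·⌉ = 7382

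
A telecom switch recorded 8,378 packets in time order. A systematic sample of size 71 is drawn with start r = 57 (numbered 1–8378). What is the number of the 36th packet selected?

k = 8378/71 = 118
36th selection = r + (36−1)·k = 57 + 35×118 = 57 + 4130 = 4187

4187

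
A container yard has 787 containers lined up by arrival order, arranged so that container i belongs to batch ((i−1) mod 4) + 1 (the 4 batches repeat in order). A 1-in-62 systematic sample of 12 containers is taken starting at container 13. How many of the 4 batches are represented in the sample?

2

Consecutive selections differ by k = 62, so their batch numbers differ by 62 mod 4 = 2.
gcd(62, 4) = 2, so the sample visits 4/2 = 2 distinct residues mod 4.
Start 13 is batch 1; the batches hit are 1, 3.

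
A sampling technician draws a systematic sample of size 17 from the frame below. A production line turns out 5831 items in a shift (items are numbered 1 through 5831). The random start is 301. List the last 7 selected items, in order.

k = N/n = 5831/17 = 343
11th selection = 301 + 10×343 = 3731
12th: 3731 + 343 = 4074
13th: 4074 + 343 = 4417
14th: 4417 + 343 = 4760
15th: 4760 + 343 = 5103
16th: 5103 + 343 = 5446
17th: 5446 + 343 = 5789

3731, 4074, 4417, 4760, 5103, 5446, 5789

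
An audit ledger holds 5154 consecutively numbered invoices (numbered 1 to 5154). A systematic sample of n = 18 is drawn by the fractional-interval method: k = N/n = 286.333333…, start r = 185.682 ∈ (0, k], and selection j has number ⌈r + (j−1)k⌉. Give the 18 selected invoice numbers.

186, 473, 759, 1045, 1332, 1618, 1904, 2191, 2477, 2763, 3050, 3336, 3622, 3909, 4195, 4481, 4768, 5054

j=1: r + 0k = 185.682 → ⌈·⌉ = 186
j=2: r + 1k = 472.015333… → ⌈·⌉ = 473
j=3: r + 2k = 758.348666… → ⌈·⌉ = 759
j=4: r + 3k = 1044.682 → ⌈·⌉ = 1045
j=5: r + 4k = 1331.015333… → ⌈·⌉ = 1332
j=6: r + 5k = 1617.348666… → ⌈·⌉ = 1618
j=7: r + 6k = 1903.682 → ⌈·⌉ = 1904
j=8: r + 7k = 2190.015333… → ⌈·⌉ = 2191
j=9: r + 8k = 2476.348666… → ⌈·⌉ = 2477
j=10: r + 9k = 2762.682 → ⌈·⌉ = 2763
j=11: r + 10k = 3049.015333… → ⌈·⌉ = 3050
j=12: r + 11k = 3335.348666… → ⌈·⌉ = 3336
j=13: r + 12k = 3621.682 → ⌈·⌉ = 3622
j=14: r + 13k = 3908.015333… → ⌈·⌉ = 3909
j=15: r + 14k = 4194.348666… → ⌈·⌉ = 4195
j=16: r + 15k = 4480.682 → ⌈·⌉ = 4481
j=17: r + 16k = 4767.015333… → ⌈·⌉ = 4768
j=18: r + 17k = 5053.348666… → ⌈·⌉ = 5054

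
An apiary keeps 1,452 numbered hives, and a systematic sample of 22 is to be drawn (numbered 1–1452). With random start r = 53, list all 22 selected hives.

k = N/n = 1452/22 = 66
hive 1: 53
hive 2: 53 + 66 = 119
hive 3: 119 + 66 = 185
hive 4: 185 + 66 = 251
hive 5: 251 + 66 = 317
hive 6: 317 + 66 = 383
hive 7: 383 + 66 = 449
hive 8: 449 + 66 = 515
hive 9: 515 + 66 = 581
hive 10: 581 + 66 = 647
hive 11: 647 + 66 = 713
hive 12: 713 + 66 = 779
hive 13: 779 + 66 = 845
hive 14: 845 + 66 = 911
hive 15: 911 + 66 = 977
hive 16: 977 + 66 = 1043
hive 17: 1043 + 66 = 1109
hive 18: 1109 + 66 = 1175
hive 19: 1175 + 66 = 1241
hive 20: 1241 + 66 = 1307
hive 21: 1307 + 66 = 1373
hive 22: 1373 + 66 = 1439

53, 119, 185, 251, 317, 383, 449, 515, 581, 647, 713, 779, 845, 911, 977, 1043, 1109, 1175, 1241, 1307, 1373, 1439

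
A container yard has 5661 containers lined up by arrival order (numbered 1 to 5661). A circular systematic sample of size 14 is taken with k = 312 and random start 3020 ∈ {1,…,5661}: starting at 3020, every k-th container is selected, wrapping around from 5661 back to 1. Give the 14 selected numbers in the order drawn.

3020, 3332, 3644, 3956, 4268, 4580, 4892, 5204, 5516, 167, 479, 791, 1103, 1415

Selection 1: 3020
Selection 2: 3020 + 312 = 3332
Selection 3: 3332 + 312 = 3644
Selection 4: 3644 + 312 = 3956
Selection 5: 3956 + 312 = 4268
Selection 6: 4268 + 312 = 4580
Selection 7: 4580 + 312 = 4892
Selection 8: 4892 + 312 = 5204
Selection 9: 5204 + 312 = 5516
Selection 10: 5516 + 312 = 5828 → 5828 − 5661 = 167
Selection 11: 167 + 312 = 479
Selection 12: 479 + 312 = 791
Selection 13: 791 + 312 = 1103
Selection 14: 1103 + 312 = 1415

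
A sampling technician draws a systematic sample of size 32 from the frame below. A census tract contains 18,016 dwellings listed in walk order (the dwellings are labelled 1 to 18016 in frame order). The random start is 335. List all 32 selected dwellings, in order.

k = N/n = 18016/32 = 563
dwelling 1: 335
dwelling 2: 335 + 563 = 898
dwelling 3: 898 + 563 = 1461
dwelling 4: 1461 + 563 = 2024
dwelling 5: 2024 + 563 = 2587
dwelling 6: 2587 + 563 = 3150
dwelling 7: 3150 + 563 = 3713
dwelling 8: 3713 + 563 = 4276
dwelling 9: 4276 + 563 = 4839
dwelling 10: 4839 + 563 = 5402
dwelling 11: 5402 + 563 = 5965
dwelling 12: 5965 + 563 = 6528
dwelling 13: 6528 + 563 = 7091
dwelling 14: 7091 + 563 = 7654
dwelling 15: 7654 + 563 = 8217
dwelling 16: 8217 + 563 = 8780
dwelling 17: 8780 + 563 = 9343
dwelling 18: 9343 + 563 = 9906
dwelling 19: 9906 + 563 = 10469
dwelling 20: 10469 + 563 = 11032
dwelling 21: 11032 + 563 = 11595
dwelling 22: 11595 + 563 = 12158
dwelling 23: 12158 + 563 = 12721
dwelling 24: 12721 + 563 = 13284
dwelling 25: 13284 + 563 = 13847
dwelling 26: 13847 + 563 = 14410
dwelling 27: 14410 + 563 = 14973
dwelling 28: 14973 + 563 = 15536
dwelling 29: 15536 + 563 = 16099
dwelling 30: 16099 + 563 = 16662
dwelling 31: 16662 + 563 = 17225
dwelling 32: 17225 + 563 = 17788

335, 898, 1461, 2024, 2587, 3150, 3713, 4276, 4839, 5402, 5965, 6528, 7091, 7654, 8217, 8780, 9343, 9906, 10469, 11032, 11595, 12158, 12721, 13284, 13847, 14410, 14973, 15536, 16099, 16662, 17225, 17788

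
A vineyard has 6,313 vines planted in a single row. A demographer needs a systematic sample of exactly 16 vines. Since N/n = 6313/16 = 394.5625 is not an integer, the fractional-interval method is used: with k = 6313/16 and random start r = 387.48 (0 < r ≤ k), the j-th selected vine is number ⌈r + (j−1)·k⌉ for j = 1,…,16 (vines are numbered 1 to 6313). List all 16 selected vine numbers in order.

j=1: r + 0k = 387.48 → ⌈·⌉ = 388
j=2: r + 1k = 782.0425 → ⌈·⌉ = 783
j=3: r + 2k = 1176.605 → ⌈·⌉ = 1177
j=4: r + 3k = 1571.1675 → ⌈·⌉ = 1572
j=5: r + 4k = 1965.73 → ⌈·⌉ = 1966
j=6: r + 5k = 2360.2925 → ⌈·⌉ = 2361
j=7: r + 6k = 2754.855 → ⌈·⌉ = 2755
j=8: r + 7k = 3149.4175 → ⌈·⌉ = 3150
j=9: r + 8k = 3543.98 → ⌈·⌉ = 3544
j=10: r + 9k = 3938.5425 → ⌈·⌉ = 3939
j=11: r + 10k = 4333.105 → ⌈·⌉ = 4334
j=12: r + 11k = 4727.6675 → ⌈·⌉ = 4728
j=13: r + 12k = 5122.23 → ⌈·⌉ = 5123
j=14: r + 13k = 5516.7925 → ⌈·⌉ = 5517
j=15: r + 14k = 5911.355 → ⌈·⌉ = 5912
j=16: r + 15k = 6305.9175 → ⌈·⌉ = 6306

388, 783, 1177, 1572, 1966, 2361, 2755, 3150, 3544, 3939, 4334, 4728, 5123, 5517, 5912, 6306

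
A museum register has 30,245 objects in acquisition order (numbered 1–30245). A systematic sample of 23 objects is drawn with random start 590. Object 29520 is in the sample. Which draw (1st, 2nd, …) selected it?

23

k = 30245/23 = 1315
position = (29520 − 590)/1315 + 1 = 28930/1315 + 1 = 22 + 1 = 23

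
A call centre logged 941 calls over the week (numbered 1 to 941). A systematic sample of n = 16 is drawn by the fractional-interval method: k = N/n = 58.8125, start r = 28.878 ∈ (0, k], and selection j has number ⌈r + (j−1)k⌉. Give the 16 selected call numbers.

29, 88, 147, 206, 265, 323, 382, 441, 500, 559, 618, 676, 735, 794, 853, 912

j=1: r + 0k = 28.878 → ⌈·⌉ = 29
j=2: r + 1k = 87.6905 → ⌈·⌉ = 88
j=3: r + 2k = 146.503 → ⌈·⌉ = 147
j=4: r + 3k = 205.3155 → ⌈·⌉ = 206
j=5: r + 4k = 264.128 → ⌈·⌉ = 265
j=6: r + 5k = 322.9405 → ⌈·⌉ = 323
j=7: r + 6k = 381.753 → ⌈·⌉ = 382
j=8: r + 7k = 440.5655 → ⌈·⌉ = 441
j=9: r + 8k = 499.378 → ⌈·⌉ = 500
j=10: r + 9k = 558.1905 → ⌈·⌉ = 559
j=11: r + 10k = 617.003 → ⌈·⌉ = 618
j=12: r + 11k = 675.8155 → ⌈·⌉ = 676
j=13: r + 12k = 734.628 → ⌈·⌉ = 735
j=14: r + 13k = 793.4405 → ⌈·⌉ = 794
j=15: r + 14k = 852.253 → ⌈·⌉ = 853
j=16: r + 15k = 911.0655 → ⌈·⌉ = 912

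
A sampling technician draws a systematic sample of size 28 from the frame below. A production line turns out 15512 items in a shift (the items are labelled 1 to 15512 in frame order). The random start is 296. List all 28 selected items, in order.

296, 850, 1404, 1958, 2512, 3066, 3620, 4174, 4728, 5282, 5836, 6390, 6944, 7498, 8052, 8606, 9160, 9714, 10268, 10822, 11376, 11930, 12484, 13038, 13592, 14146, 14700, 15254

k = N/n = 15512/28 = 554
item 1: 296
item 2: 296 + 554 = 850
item 3: 850 + 554 = 1404
item 4: 1404 + 554 = 1958
item 5: 1958 + 554 = 2512
item 6: 2512 + 554 = 3066
item 7: 3066 + 554 = 3620
item 8: 3620 + 554 = 4174
item 9: 4174 + 554 = 4728
item 10: 4728 + 554 = 5282
item 11: 5282 + 554 = 5836
item 12: 5836 + 554 = 6390
item 13: 6390 + 554 = 6944
item 14: 6944 + 554 = 7498
item 15: 7498 + 554 = 8052
item 16: 8052 + 554 = 8606
item 17: 8606 + 554 = 9160
item 18: 9160 + 554 = 9714
item 19: 9714 + 554 = 10268
item 20: 10268 + 554 = 10822
item 21: 10822 + 554 = 11376
item 22: 11376 + 554 = 11930
item 23: 11930 + 554 = 12484
item 24: 12484 + 554 = 13038
item 25: 13038 + 554 = 13592
item 26: 13592 + 554 = 14146
item 27: 14146 + 554 = 14700
item 28: 14700 + 554 = 15254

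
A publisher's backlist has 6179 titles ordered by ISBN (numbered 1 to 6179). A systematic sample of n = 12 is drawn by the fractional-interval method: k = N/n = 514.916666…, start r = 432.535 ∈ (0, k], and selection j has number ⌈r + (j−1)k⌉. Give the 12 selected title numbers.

j=1: r + 0k = 432.535 → ⌈·⌉ = 433
j=2: r + 1k = 947.451666… → ⌈·⌉ = 948
j=3: r + 2k = 1462.368333… → ⌈·⌉ = 1463
j=4: r + 3k = 1977.285 → ⌈·⌉ = 1978
j=5: r + 4k = 2492.201666… → ⌈·⌉ = 2493
j=6: r + 5k = 3007.118333… → ⌈·⌉ = 3008
j=7: r + 6k = 3522.035 → ⌈·⌉ = 3523
j=8: r + 7k = 4036.951666… → ⌈·⌉ = 4037
j=9: r + 8k = 4551.868333… → ⌈·⌉ = 4552
j=10: r + 9k = 5066.785 → ⌈·⌉ = 5067
j=11: r + 10k = 5581.701666… → ⌈·⌉ = 5582
j=12: r + 11k = 6096.618333… → ⌈·⌉ = 6097

433, 948, 1463, 1978, 2493, 3008, 3523, 4037, 4552, 5067, 5582, 6097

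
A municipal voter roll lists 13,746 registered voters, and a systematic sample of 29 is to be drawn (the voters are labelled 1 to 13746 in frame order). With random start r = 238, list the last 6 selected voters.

11140, 11614, 12088, 12562, 13036, 13510

k = N/n = 13746/29 = 474
24th selection = 238 + 23×474 = 11140
25th: 11140 + 474 = 11614
26th: 11614 + 474 = 12088
27th: 12088 + 474 = 12562
28th: 12562 + 474 = 13036
29th: 13036 + 474 = 13510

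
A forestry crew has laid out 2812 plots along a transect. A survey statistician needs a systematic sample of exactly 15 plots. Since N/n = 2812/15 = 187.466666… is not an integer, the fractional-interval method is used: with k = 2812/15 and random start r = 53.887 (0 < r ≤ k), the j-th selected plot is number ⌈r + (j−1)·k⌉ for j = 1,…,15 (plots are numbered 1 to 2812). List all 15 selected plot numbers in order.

j=1: r + 0k = 53.887 → ⌈·⌉ = 54
j=2: r + 1k = 241.353666… → ⌈·⌉ = 242
j=3: r + 2k = 428.820333… → ⌈·⌉ = 429
j=4: r + 3k = 616.287 → ⌈·⌉ = 617
j=5: r + 4k = 803.753666… → ⌈·⌉ = 804
j=6: r + 5k = 991.220333… → ⌈·⌉ = 992
j=7: r + 6k = 1178.687 → ⌈·⌉ = 1179
j=8: r + 7k = 1366.153666… → ⌈·⌉ = 1367
j=9: r + 8k = 1553.620333… → ⌈·⌉ = 1554
j=10: r + 9k = 1741.087 → ⌈·⌉ = 1742
j=11: r + 10k = 1928.553666… → ⌈·⌉ = 1929
j=12: r + 11k = 2116.020333… → ⌈·⌉ = 2117
j=13: r + 12k = 2303.487 → ⌈·⌉ = 2304
j=14: r + 13k = 2490.953666… → ⌈·⌉ = 2491
j=15: r + 14k = 2678.420333… → ⌈·⌉ = 2679

54, 242, 429, 617, 804, 992, 1179, 1367, 1554, 1742, 1929, 2117, 2304, 2491, 2679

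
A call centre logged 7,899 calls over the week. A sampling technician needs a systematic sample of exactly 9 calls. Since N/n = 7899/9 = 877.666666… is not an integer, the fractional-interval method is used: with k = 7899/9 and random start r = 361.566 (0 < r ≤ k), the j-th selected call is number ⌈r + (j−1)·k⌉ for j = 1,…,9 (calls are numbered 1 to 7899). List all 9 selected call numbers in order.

362, 1240, 2117, 2995, 3873, 4750, 5628, 6506, 7383

j=1: r + 0k = 361.566 → ⌈·⌉ = 362
j=2: r + 1k = 1239.232666… → ⌈·⌉ = 1240
j=3: r + 2k = 2116.899333… → ⌈·⌉ = 2117
j=4: r + 3k = 2994.566 → ⌈·⌉ = 2995
j=5: r + 4k = 3872.232666… → ⌈·⌉ = 3873
j=6: r + 5k = 4749.899333… → ⌈·⌉ = 4750
j=7: r + 6k = 5627.566 → ⌈·⌉ = 5628
j=8: r + 7k = 6505.232666… → ⌈·⌉ = 6506
j=9: r + 8k = 7382.899333… → ⌈·⌉ = 7383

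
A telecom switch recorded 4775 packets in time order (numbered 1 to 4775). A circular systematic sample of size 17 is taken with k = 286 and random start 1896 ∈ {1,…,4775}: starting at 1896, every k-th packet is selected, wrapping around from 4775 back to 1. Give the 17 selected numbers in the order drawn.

1896, 2182, 2468, 2754, 3040, 3326, 3612, 3898, 4184, 4470, 4756, 267, 553, 839, 1125, 1411, 1697

Selection 1: 1896
Selection 2: 1896 + 286 = 2182
Selection 3: 2182 + 286 = 2468
Selection 4: 2468 + 286 = 2754
Selection 5: 2754 + 286 = 3040
Selection 6: 3040 + 286 = 3326
Selection 7: 3326 + 286 = 3612
Selection 8: 3612 + 286 = 3898
Selection 9: 3898 + 286 = 4184
Selection 10: 4184 + 286 = 4470
Selection 11: 4470 + 286 = 4756
Selection 12: 4756 + 286 = 5042 → 5042 − 4775 = 267
Selection 13: 267 + 286 = 553
Selection 14: 553 + 286 = 839
Selection 15: 839 + 286 = 1125
Selection 16: 1125 + 286 = 1411
Selection 17: 1411 + 286 = 1697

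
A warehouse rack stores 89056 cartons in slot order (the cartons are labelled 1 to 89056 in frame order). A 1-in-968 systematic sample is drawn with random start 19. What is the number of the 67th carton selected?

63907

k = 968
67th selection = r + (67−1)·k = 19 + 66×968 = 19 + 63888 = 63907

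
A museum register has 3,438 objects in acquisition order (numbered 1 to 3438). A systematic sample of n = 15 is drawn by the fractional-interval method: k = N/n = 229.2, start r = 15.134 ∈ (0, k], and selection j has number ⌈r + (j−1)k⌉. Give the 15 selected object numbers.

16, 245, 474, 703, 932, 1162, 1391, 1620, 1849, 2078, 2308, 2537, 2766, 2995, 3224

j=1: r + 0k = 15.134 → ⌈·⌉ = 16
j=2: r + 1k = 244.334 → ⌈·⌉ = 245
j=3: r + 2k = 473.534 → ⌈·⌉ = 474
j=4: r + 3k = 702.734 → ⌈·⌉ = 703
j=5: r + 4k = 931.934 → ⌈·⌉ = 932
j=6: r + 5k = 1161.134 → ⌈·⌉ = 1162
j=7: r + 6k = 1390.334 → ⌈·⌉ = 1391
j=8: r + 7k = 1619.534 → ⌈·⌉ = 1620
j=9: r + 8k = 1848.734 → ⌈·⌉ = 1849
j=10: r + 9k = 2077.934 → ⌈·⌉ = 2078
j=11: r + 10k = 2307.134 → ⌈·⌉ = 2308
j=12: r + 11k = 2536.334 → ⌈·⌉ = 2537
j=13: r + 12k = 2765.534 → ⌈·⌉ = 2766
j=14: r + 13k = 2994.734 → ⌈·⌉ = 2995
j=15: r + 14k = 3223.934 → ⌈·⌉ = 3224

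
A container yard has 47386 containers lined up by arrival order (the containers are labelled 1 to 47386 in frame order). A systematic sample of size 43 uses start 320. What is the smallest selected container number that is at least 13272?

13544

k = 47386/43 = 1102
Steps past start: ⌈(13272 − 320)/1102⌉ = ⌈12952/1102⌉ = 12
Selected container: 320 + 12×1102 = 13544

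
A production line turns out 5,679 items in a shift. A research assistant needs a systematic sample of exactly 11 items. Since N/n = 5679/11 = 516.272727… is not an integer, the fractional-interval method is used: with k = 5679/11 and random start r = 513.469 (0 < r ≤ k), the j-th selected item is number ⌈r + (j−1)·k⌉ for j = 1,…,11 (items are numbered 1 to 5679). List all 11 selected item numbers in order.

514, 1030, 1547, 2063, 2579, 3095, 3612, 4128, 4644, 5160, 5677

j=1: r + 0k = 513.469 → ⌈·⌉ = 514
j=2: r + 1k = 1029.741727… → ⌈·⌉ = 1030
j=3: r + 2k = 1546.014454… → ⌈·⌉ = 1547
j=4: r + 3k = 2062.287181… → ⌈·⌉ = 2063
j=5: r + 4k = 2578.559909… → ⌈·⌉ = 2579
j=6: r + 5k = 3094.832636… → ⌈·⌉ = 3095
j=7: r + 6k = 3611.105363… → ⌈·⌉ = 3612
j=8: r + 7k = 4127.378090… → ⌈·⌉ = 4128
j=9: r + 8k = 4643.650818… → ⌈·⌉ = 4644
j=10: r + 9k = 5159.923545… → ⌈·⌉ = 5160
j=11: r + 10k = 5676.196272… → ⌈·⌉ = 5677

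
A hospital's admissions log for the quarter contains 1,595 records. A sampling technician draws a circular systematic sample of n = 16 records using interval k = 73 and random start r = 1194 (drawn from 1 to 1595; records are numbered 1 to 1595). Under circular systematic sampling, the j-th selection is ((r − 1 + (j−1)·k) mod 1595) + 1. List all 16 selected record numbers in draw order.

1194, 1267, 1340, 1413, 1486, 1559, 37, 110, 183, 256, 329, 402, 475, 548, 621, 694

Selection 1: 1194
Selection 2: 1194 + 73 = 1267
Selection 3: 1267 + 73 = 1340
Selection 4: 1340 + 73 = 1413
Selection 5: 1413 + 73 = 1486
Selection 6: 1486 + 73 = 1559
Selection 7: 1559 + 73 = 1632 → 1632 − 1595 = 37
Selection 8: 37 + 73 = 110
Selection 9: 110 + 73 = 183
Selection 10: 183 + 73 = 256
Selection 11: 256 + 73 = 329
Selection 12: 329 + 73 = 402
Selection 13: 402 + 73 = 475
Selection 14: 475 + 73 = 548
Selection 15: 548 + 73 = 621
Selection 16: 621 + 73 = 694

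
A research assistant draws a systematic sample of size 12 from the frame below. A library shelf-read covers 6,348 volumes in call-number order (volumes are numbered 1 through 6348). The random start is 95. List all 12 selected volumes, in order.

95, 624, 1153, 1682, 2211, 2740, 3269, 3798, 4327, 4856, 5385, 5914

k = N/n = 6348/12 = 529
volume 1: 95
volume 2: 95 + 529 = 624
volume 3: 624 + 529 = 1153
volume 4: 1153 + 529 = 1682
volume 5: 1682 + 529 = 2211
volume 6: 2211 + 529 = 2740
volume 7: 2740 + 529 = 3269
volume 8: 3269 + 529 = 3798
volume 9: 3798 + 529 = 4327
volume 10: 4327 + 529 = 4856
volume 11: 4856 + 529 = 5385
volume 12: 5385 + 529 = 5914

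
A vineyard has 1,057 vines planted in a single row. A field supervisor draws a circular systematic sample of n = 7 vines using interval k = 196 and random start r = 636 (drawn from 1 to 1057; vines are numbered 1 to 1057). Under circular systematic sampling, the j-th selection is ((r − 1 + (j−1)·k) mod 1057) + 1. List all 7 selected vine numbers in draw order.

Selection 1: 636
Selection 2: 636 + 196 = 832
Selection 3: 832 + 196 = 1028
Selection 4: 1028 + 196 = 1224 → 1224 − 1057 = 167
Selection 5: 167 + 196 = 363
Selection 6: 363 + 196 = 559
Selection 7: 559 + 196 = 755

636, 832, 1028, 167, 363, 559, 755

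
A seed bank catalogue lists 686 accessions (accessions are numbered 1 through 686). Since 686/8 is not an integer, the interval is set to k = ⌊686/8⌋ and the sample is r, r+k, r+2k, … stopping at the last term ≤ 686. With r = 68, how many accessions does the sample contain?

k = ⌊686/8⌋ = 85
Achieved size = ⌊(686 − 68)/85⌋ + 1 = ⌊618/85⌋ + 1 = 7 + 1 = 8
(last selection: 68 + 7×85 = 663 ≤ 686; next would be 748 > 686)

8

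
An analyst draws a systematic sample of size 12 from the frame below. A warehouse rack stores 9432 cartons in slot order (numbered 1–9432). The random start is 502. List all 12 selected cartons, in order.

502, 1288, 2074, 2860, 3646, 4432, 5218, 6004, 6790, 7576, 8362, 9148

k = N/n = 9432/12 = 786
carton 1: 502
carton 2: 502 + 786 = 1288
carton 3: 1288 + 786 = 2074
carton 4: 2074 + 786 = 2860
carton 5: 2860 + 786 = 3646
carton 6: 3646 + 786 = 4432
carton 7: 4432 + 786 = 5218
carton 8: 5218 + 786 = 6004
carton 9: 6004 + 786 = 6790
carton 10: 6790 + 786 = 7576
carton 11: 7576 + 786 = 8362
carton 12: 8362 + 786 = 9148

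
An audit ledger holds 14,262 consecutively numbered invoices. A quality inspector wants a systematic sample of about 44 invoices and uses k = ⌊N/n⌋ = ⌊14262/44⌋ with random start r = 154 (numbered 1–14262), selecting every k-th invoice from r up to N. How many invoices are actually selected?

k = ⌊14262/44⌋ = 324
Achieved size = ⌊(14262 − 154)/324⌋ + 1 = ⌊14108/324⌋ + 1 = 43 + 1 = 44
(last selection: 154 + 43×324 = 14086 ≤ 14262; next would be 14410 > 14262)

44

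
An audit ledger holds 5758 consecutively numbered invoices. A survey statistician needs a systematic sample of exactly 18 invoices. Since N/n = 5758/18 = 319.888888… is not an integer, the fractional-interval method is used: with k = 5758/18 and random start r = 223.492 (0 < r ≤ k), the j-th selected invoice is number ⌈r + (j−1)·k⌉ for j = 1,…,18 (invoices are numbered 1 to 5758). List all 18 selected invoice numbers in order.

224, 544, 864, 1184, 1504, 1823, 2143, 2463, 2783, 3103, 3423, 3743, 4063, 4383, 4702, 5022, 5342, 5662

j=1: r + 0k = 223.492 → ⌈·⌉ = 224
j=2: r + 1k = 543.380888… → ⌈·⌉ = 544
j=3: r + 2k = 863.269777… → ⌈·⌉ = 864
j=4: r + 3k = 1183.158666… → ⌈·⌉ = 1184
j=5: r + 4k = 1503.047555… → ⌈·⌉ = 1504
j=6: r + 5k = 1822.936444… → ⌈·⌉ = 1823
j=7: r + 6k = 2142.825333… → ⌈·⌉ = 2143
j=8: r + 7k = 2462.714222… → ⌈·⌉ = 2463
j=9: r + 8k = 2782.603111… → ⌈·⌉ = 2783
j=10: r + 9k = 3102.492 → ⌈·⌉ = 3103
j=11: r + 10k = 3422.380888… → ⌈·⌉ = 3423
j=12: r + 11k = 3742.269777… → ⌈·⌉ = 3743
j=13: r + 12k = 4062.158666… → ⌈·⌉ = 4063
j=14: r + 13k = 4382.047555… → ⌈·⌉ = 4383
j=15: r + 14k = 4701.936444… → ⌈·⌉ = 4702
j=16: r + 15k = 5021.825333… → ⌈·⌉ = 5022
j=17: r + 16k = 5341.714222… → ⌈·⌉ = 5342
j=18: r + 17k = 5661.603111… → ⌈·⌉ = 5662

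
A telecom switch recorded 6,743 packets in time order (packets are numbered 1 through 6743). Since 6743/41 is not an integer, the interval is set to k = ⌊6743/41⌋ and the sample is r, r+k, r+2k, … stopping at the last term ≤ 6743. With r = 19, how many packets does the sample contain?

k = ⌊6743/41⌋ = 164
Achieved size = ⌊(6743 − 19)/164⌋ + 1 = ⌊6724/164⌋ + 1 = 41 + 1 = 42
(last selection: 19 + 41×164 = 6743 ≤ 6743; next would be 6907 > 6743)

42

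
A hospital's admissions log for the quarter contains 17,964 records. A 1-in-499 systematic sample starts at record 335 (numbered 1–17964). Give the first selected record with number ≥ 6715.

k = 499
Steps past start: ⌈(6715 − 335)/499⌉ = ⌈6380/499⌉ = 13
Selected record: 335 + 13×499 = 6822

6822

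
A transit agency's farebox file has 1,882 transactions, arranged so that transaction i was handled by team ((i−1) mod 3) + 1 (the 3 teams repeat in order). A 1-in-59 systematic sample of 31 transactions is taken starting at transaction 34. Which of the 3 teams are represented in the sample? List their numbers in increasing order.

Consecutive selections differ by k = 59, so their team numbers differ by 59 mod 3 = 2.
gcd(59, 3) = 1, so the sample visits 3/1 = 3 distinct residues mod 3.
Start 34 is team 1; the teams hit are 1, 2, 3.

1, 2, 3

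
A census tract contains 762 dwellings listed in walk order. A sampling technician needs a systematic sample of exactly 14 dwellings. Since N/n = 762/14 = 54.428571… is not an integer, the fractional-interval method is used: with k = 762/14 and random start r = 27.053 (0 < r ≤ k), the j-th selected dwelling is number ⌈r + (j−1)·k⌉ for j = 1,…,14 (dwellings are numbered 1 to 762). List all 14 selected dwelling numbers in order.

j=1: r + 0k = 27.053 → ⌈·⌉ = 28
j=2: r + 1k = 81.481571… → ⌈·⌉ = 82
j=3: r + 2k = 135.910142… → ⌈·⌉ = 136
j=4: r + 3k = 190.338714… → ⌈·⌉ = 191
j=5: r + 4k = 244.767285… → ⌈·⌉ = 245
j=6: r + 5k = 299.195857… → ⌈·⌉ = 300
j=7: r + 6k = 353.624428… → ⌈·⌉ = 354
j=8: r + 7k = 408.053 → ⌈·⌉ = 409
j=9: r + 8k = 462.481571… → ⌈·⌉ = 463
j=10: r + 9k = 516.910142… → ⌈·⌉ = 517
j=11: r + 10k = 571.338714… → ⌈·⌉ = 572
j=12: r + 11k = 625.767285… → ⌈·⌉ = 626
j=13: r + 12k = 680.195857… → ⌈·⌉ = 681
j=14: r + 13k = 734.624428… → ⌈·⌉ = 735

28, 82, 136, 191, 245, 300, 354, 409, 463, 517, 572, 626, 681, 735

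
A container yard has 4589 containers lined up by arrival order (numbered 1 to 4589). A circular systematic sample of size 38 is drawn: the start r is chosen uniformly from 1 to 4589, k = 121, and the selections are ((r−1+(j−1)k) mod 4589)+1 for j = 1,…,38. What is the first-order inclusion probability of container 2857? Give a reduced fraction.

38/4589

For each position j, as r ranges over 1…4589 the j-th selection hits every container exactly once, so container 2857 is selected for exactly 38 of the 4589 starts.
Inclusion probability = 38/4589.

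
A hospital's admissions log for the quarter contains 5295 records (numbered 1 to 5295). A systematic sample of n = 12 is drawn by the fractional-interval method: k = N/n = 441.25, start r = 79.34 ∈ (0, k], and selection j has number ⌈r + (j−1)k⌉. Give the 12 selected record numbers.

j=1: r + 0k = 79.34 → ⌈·⌉ = 80
j=2: r + 1k = 520.59 → ⌈·⌉ = 521
j=3: r + 2k = 961.84 → ⌈·⌉ = 962
j=4: r + 3k = 1403.09 → ⌈·⌉ = 1404
j=5: r + 4k = 1844.34 → ⌈·⌉ = 1845
j=6: r + 5k = 2285.59 → ⌈·⌉ = 2286
j=7: r + 6k = 2726.84 → ⌈·⌉ = 2727
j=8: r + 7k = 3168.09 → ⌈·⌉ = 3169
j=9: r + 8k = 3609.34 → ⌈·⌉ = 3610
j=10: r + 9k = 4050.59 → ⌈·⌉ = 4051
j=11: r + 10k = 4491.84 → ⌈·⌉ = 4492
j=12: r + 11k = 4933.09 → ⌈·⌉ = 4934

80, 521, 962, 1404, 1845, 2286, 2727, 3169, 3610, 4051, 4492, 4934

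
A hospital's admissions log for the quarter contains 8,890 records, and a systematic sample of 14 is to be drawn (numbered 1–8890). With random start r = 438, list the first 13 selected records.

438, 1073, 1708, 2343, 2978, 3613, 4248, 4883, 5518, 6153, 6788, 7423, 8058

k = N/n = 8890/14 = 635
record 1: 438
record 2: 438 + 635 = 1073
record 3: 1073 + 635 = 1708
record 4: 1708 + 635 = 2343
record 5: 2343 + 635 = 2978
record 6: 2978 + 635 = 3613
record 7: 3613 + 635 = 4248
record 8: 4248 + 635 = 4883
record 9: 4883 + 635 = 5518
record 10: 5518 + 635 = 6153
record 11: 6153 + 635 = 6788
record 12: 6788 + 635 = 7423
record 13: 7423 + 635 = 8058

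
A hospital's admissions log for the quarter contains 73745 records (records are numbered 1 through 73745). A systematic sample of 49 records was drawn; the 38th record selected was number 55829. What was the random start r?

144

k = 73745/49 = 1505
r = 55829 − (38−1)×1505 = 55829 − 55685 = 144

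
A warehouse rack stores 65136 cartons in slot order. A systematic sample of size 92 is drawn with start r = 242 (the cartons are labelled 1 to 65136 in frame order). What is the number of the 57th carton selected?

39890

k = 65136/92 = 708
57th selection = r + (57−1)·k = 242 + 56×708 = 242 + 39648 = 39890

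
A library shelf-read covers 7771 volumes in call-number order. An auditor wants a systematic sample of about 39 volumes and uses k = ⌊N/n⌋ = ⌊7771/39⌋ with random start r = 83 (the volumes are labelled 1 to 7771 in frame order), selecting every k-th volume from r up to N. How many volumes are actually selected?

k = ⌊7771/39⌋ = 199
Achieved size = ⌊(7771 − 83)/199⌋ + 1 = ⌊7688/199⌋ + 1 = 38 + 1 = 39
(last selection: 83 + 38×199 = 7645 ≤ 7771; next would be 7844 > 7771)

39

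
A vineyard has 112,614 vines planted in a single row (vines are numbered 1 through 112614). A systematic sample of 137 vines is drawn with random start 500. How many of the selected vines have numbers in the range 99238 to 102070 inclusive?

3

k = 112614/137 = 822
First selection ≥ 99238: 500 + ⌈(99238−500)/822⌉·822 = 500 + 121×822 = 99962
Last selection ≤ 102070: 500 + ⌊(102070−500)/822⌋·822 = 500 + 123×822 = 101606
Count = 123 − 121 + 1 = 3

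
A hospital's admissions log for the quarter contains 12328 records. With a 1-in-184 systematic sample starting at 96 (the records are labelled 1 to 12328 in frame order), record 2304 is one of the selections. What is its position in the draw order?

13

k = 184
position = (2304 − 96)/184 + 1 = 2208/184 + 1 = 12 + 1 = 13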